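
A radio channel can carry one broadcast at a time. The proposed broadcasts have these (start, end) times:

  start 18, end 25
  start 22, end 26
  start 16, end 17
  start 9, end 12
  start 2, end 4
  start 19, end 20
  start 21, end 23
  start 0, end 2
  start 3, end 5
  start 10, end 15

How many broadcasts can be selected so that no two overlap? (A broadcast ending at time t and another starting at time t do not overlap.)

6

Greedy by earliest finish: after sorting by end time, pick each interval compatible with the last pick.
By end time: (0,2), (2,4), (3,5), (9,12), (10,15), (16,17), (19,20), (21,23), (18,25), (22,26).
Pick (0,2); next start ≥ 2 → (2,4); next start ≥ 4 → (9,12); next start ≥ 12 → (16,17); next start ≥ 17 → (19,20); next start ≥ 20 → (21,23).
Selected 6 broadcasts.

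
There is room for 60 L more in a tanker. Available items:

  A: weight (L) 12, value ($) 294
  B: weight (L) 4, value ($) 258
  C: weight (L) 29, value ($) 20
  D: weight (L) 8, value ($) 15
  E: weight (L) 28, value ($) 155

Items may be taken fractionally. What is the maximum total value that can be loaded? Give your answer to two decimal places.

727.52

Greedy by value/weight ratio, highest first.
Ratios (sorted): B 64.50, A 24.50, E 5.54, D 1.88, C 0.69
take B (4 @ 258); take A (12 @ 294); take E (28 @ 155); take D (8 @ 15); take 8/29 of C → 5.52. Capacity used 60/60.
Total value = 727.52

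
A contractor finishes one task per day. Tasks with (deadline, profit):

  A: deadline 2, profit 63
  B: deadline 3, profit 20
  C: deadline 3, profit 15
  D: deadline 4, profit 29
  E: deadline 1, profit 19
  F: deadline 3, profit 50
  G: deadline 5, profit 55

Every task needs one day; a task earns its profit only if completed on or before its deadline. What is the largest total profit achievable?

217

Take jobs in profit order; each goes to the latest open slot no later than its deadline.
Profit order: A=63 G=55 F=50 D=29 B=20 E=19 C=15
Assign: A→slot 2, G→slot 5, F→slot 3, D→slot 4, B→slot 1, E skipped, C skipped.
Slots: [1:B] [2:A] [3:F] [4:D] [5:G]
Profit = 20 + 63 + 50 + 29 + 55 = 217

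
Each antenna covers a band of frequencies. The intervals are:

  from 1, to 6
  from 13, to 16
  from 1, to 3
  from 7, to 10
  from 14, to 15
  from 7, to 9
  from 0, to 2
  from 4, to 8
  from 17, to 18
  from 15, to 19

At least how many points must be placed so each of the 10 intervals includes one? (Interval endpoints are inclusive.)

Sorted: [0,2] [1,3] [1,6] [4,8] [7,9] [7,10] [14,15] [13,16] [17,18] [15,19]
{[0,2],[1,3],[1,6]} hit by 2; {[4,8],[7,9],[7,10]} hit by 8; {[14,15],[13,16]} hit by 15; {[17,18],[15,19]} hit by 18.
Points: 2, 8, 15, 18 (4 total).

4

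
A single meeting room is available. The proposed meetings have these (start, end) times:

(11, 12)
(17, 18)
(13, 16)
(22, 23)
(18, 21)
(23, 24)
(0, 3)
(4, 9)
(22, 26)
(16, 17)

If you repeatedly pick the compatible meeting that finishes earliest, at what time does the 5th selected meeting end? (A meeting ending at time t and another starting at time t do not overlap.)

17

Sort by end time and greedily take each interval whose start is ≥ the last chosen end.
By end time: (0,3), (4,9), (11,12), (13,16), (16,17), (17,18), (18,21), (22,23), (23,24), (22,26).
Pick (0,3); next start ≥ 3 → (4,9); next start ≥ 9 → (11,12); next start ≥ 12 → (13,16); next start ≥ 16 → (16,17); next start ≥ 17 → (17,18); next start ≥ 18 → (18,21); next start ≥ 21 → (22,23); next start ≥ 23 → (23,24).
Selected: (0,3) (4,9) (11,12) (13,16) (16,17) (17,18) (18,21) (22,23) (23,24)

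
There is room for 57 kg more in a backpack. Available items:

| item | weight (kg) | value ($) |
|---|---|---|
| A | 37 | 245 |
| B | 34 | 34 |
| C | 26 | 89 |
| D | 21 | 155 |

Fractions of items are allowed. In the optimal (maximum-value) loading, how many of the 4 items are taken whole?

Sort by value per unit weight and fill in that order.
Order: D (155/21=7.38) > A (245/37=6.62) > C (89/26=3.42) > B (34/34=1.00)
Fill: take D (21 @ 155) → take 36/37 of A → 238.38; 57/57 used.
1 item(s) taken whole; one partial (take 36/37 of A).

1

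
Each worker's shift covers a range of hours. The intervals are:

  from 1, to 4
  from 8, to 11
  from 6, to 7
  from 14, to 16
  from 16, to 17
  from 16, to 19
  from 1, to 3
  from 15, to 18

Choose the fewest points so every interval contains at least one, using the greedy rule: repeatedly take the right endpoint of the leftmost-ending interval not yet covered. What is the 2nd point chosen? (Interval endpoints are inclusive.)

Process intervals by earliest right end; each time one isn't hit yet, stab at its right endpoint.
Sorted: [1,3] [1,4] [6,7] [8,11] [14,16] [16,17] [15,18] [16,19]
{[1,3],[1,4]} hit by 3; {[6,7]} hit by 7; {[8,11]} hit by 11; {[14,16],[16,17],[15,18],[16,19]} hit by 16.
Points: 3, 7, 11, 16 (4 total).

7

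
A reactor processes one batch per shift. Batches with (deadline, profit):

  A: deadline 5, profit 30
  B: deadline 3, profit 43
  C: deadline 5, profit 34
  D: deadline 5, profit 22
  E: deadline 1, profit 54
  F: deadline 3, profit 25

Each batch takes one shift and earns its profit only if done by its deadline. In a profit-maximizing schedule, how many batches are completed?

5

Sort by profit descending; place each in the latest free slot ≤ its deadline.
By profit: E(d1,54), B(d3,43), C(d5,34), A(d5,30), F(d3,25), D(d5,22)
E→slot 1; B→slot 3; C→slot 5; A→slot 4; F→slot 2; D skipped.
5 of 6 scheduled.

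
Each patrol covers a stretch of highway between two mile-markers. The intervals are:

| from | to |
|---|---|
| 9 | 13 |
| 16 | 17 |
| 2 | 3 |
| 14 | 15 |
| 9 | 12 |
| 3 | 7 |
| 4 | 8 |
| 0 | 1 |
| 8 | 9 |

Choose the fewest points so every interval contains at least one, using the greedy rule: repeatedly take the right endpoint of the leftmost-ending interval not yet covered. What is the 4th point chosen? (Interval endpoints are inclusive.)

Process intervals by earliest right end; each time one isn't hit yet, stab at its right endpoint.
By right end: [0,1]  [2,3]  [3,7]  [4,8]  [8,9]  [9,12]  [9,13]  [14,15]  [16,17]
[0,1] uncovered → point at 1; [2,3] uncovered → point at 3; [4,8] uncovered → point at 8; [9,12] uncovered → point at 12; [14,15] uncovered → point at 15; [16,17] uncovered → point at 17.
Points: 1, 3, 8, 12, 15, 17 (6 total).

12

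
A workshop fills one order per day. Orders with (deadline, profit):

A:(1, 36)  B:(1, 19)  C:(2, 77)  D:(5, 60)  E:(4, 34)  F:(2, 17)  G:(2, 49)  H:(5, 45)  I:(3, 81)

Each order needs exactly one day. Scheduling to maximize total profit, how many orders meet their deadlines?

Take jobs in profit order; each goes to the latest open slot no later than its deadline.
Profit order: I=81 C=77 D=60 G=49 H=45 A=36 E=34 B=19 F=17
Assign: I→slot 3, C→slot 2, D→slot 5, G→slot 1, H→slot 4, A skipped, E skipped, B skipped, F skipped.
Slots: [1:G] [2:C] [3:I] [4:H] [5:D]
5 of 9 scheduled.

5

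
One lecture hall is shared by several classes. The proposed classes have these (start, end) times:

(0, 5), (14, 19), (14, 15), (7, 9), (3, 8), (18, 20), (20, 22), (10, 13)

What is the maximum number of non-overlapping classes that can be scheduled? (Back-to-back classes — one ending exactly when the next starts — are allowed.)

Sort by end time and greedily take each interval whose start is ≥ the last chosen end.
By end time: (0,5), (3,8), (7,9), (10,13), (14,15), (14,19), (18,20), (20,22).
Pick (0,5); next start ≥ 5 → (7,9); next start ≥ 9 → (10,13); next start ≥ 13 → (14,15); next start ≥ 15 → (18,20); next start ≥ 20 → (20,22).
Selected 6 classes.

6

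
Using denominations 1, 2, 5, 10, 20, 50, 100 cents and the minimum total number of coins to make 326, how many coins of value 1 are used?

1

326 − 3×100→26 − 1×20→6 − 1×5→1 − 1×1→0
Count of 1: 1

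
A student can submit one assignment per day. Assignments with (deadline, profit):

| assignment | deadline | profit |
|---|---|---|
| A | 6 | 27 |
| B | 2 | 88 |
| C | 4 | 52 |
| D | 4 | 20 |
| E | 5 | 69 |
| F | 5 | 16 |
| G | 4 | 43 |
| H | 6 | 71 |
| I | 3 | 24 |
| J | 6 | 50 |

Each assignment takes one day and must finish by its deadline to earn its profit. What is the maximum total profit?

373

By profit: B(d2,88), H(d6,71), E(d5,69), C(d4,52), J(d6,50), G(d4,43), A(d6,27), I(d3,24), D(d4,20), F(d5,16)
B→slot 2; H→slot 6; E→slot 5; C→slot 4; J→slot 3; G→slot 1; A skipped; I skipped; D skipped; F skipped.
Profit = 43 + 88 + 50 + 52 + 69 + 71 = 373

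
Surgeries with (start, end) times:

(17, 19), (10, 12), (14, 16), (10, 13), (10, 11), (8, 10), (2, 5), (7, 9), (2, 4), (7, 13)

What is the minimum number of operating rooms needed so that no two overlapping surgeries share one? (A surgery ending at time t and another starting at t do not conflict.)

The answer is the maximum number of intervals overlapping at any instant.
Events (time:±→running): 2:+→1 2:+→2 4:-→1 5:-→0 7:+→1 7:+→2 8:+→3 9:-→2 10:-→1 10:+→2 10:+→3 10:+→4 … peak 4.

4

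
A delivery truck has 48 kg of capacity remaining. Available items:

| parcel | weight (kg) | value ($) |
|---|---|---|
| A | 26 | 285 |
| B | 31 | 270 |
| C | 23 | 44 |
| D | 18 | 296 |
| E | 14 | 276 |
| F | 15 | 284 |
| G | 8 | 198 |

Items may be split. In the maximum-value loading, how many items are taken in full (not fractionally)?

3

Sort by value per unit weight and fill in that order.
Order: G (198/8=24.75) > E (276/14=19.71) > F (284/15=18.93) > D (296/18=16.44) > A (285/26=10.96) > B (270/31=8.71) > C (44/23=1.91)
Fill: take G (8 @ 198) → take E (14 @ 276) → take F (15 @ 284) → take 11/18 of D → 180.89; 48/48 used.
3 item(s) taken whole; one partial (take 11/18 of D).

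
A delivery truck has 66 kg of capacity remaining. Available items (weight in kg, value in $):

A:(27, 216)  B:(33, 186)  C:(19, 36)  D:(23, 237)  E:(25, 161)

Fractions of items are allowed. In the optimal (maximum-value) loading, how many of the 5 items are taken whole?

Sort by value per unit weight and fill in that order.
Order: D (237/23=10.30) > A (216/27=8.00) > E (161/25=6.44) > B (186/33=5.64) > C (36/19=1.89)
Fill: take D (23 @ 237) → take A (27 @ 216) → take 16/25 of E → 103.04; 66/66 used.
2 item(s) taken whole; one partial (take 16/25 of E).

2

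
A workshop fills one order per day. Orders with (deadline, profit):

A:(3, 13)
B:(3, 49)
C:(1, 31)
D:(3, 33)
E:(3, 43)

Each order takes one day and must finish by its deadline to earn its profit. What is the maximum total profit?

Take jobs in profit order; each goes to the latest open slot no later than its deadline.
Profit order: B=49 E=43 D=33 C=31 A=13
Assign: B→slot 3, E→slot 2, D→slot 1, C skipped, A skipped.
Slots: [1:D] [2:E] [3:B]
Profit = 33 + 43 + 49 = 125

125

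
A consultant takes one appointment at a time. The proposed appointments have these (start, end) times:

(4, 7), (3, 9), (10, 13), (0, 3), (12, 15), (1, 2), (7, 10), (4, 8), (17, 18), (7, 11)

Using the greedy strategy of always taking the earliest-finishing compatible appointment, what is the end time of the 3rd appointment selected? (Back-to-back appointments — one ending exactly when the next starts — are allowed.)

10

Order by finish time; keep every interval that doesn't clash with the previous kept one.
By end time: (1,2), (0,3), (4,7), (4,8), (3,9), (7,10), (7,11), (10,13), (12,15), (17,18).
Pick (1,2); next start ≥ 2 → (4,7); next start ≥ 7 → (7,10); next start ≥ 10 → (10,13); next start ≥ 13 → (17,18).
Selected: (1,2) (4,7) (7,10) (10,13) (17,18)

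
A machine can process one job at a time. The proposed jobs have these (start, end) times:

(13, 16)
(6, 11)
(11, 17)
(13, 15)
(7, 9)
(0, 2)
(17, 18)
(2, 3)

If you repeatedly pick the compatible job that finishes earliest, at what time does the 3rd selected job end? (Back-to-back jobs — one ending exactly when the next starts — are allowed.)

9

Order by finish time; keep every interval that doesn't clash with the previous kept one.
By end time: (0,2), (2,3), (7,9), (6,11), (13,15), (13,16), (11,17), (17,18).
Pick (0,2); next start ≥ 2 → (2,3); next start ≥ 3 → (7,9); next start ≥ 9 → (13,15); next start ≥ 15 → (17,18).
Selected: (0,2) (2,3) (7,9) (13,15) (17,18)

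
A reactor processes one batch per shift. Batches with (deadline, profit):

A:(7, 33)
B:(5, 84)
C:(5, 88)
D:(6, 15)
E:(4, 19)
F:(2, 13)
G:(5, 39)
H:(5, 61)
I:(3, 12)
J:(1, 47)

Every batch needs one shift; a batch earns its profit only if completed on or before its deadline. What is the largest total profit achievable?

367

By profit: C(d5,88), B(d5,84), H(d5,61), J(d1,47), G(d5,39), A(d7,33), E(d4,19), D(d6,15), F(d2,13), I(d3,12)
C→slot 5; B→slot 4; H→slot 3; J→slot 1; G→slot 2; A→slot 7; E skipped; D→slot 6; F skipped; I skipped.
Profit = 47 + 39 + 61 + 84 + 88 + 15 + 33 = 367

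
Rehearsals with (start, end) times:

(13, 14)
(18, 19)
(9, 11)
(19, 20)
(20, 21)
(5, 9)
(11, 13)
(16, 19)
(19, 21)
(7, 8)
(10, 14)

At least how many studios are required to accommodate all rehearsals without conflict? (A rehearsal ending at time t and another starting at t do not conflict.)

2

Count concurrent intervals with a sweep; the peak is the room count.
starts: [5, 7, 9, 10, 11, 13, 16, 18, 19, 19, 20]
ends:   [8, 9, 11, 13, 14, 14, 19, 19, 20, 21, 21]
s5→1 s7→2  — peak 2.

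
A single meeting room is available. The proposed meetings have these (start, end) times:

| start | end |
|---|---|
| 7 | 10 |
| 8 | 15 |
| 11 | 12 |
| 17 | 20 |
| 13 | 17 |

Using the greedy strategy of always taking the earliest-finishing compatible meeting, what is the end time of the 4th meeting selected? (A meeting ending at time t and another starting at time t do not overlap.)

Sort by end time and greedily take each interval whose start is ≥ the last chosen end.
Sorted by end: (7,10)  (11,12)  (8,15)  (13,17)  (17,20)
take (7,10); take (11,12); skip (8,15); take (13,17); take (17,20).
Selected: (7,10) (11,12) (13,17) (17,20)

20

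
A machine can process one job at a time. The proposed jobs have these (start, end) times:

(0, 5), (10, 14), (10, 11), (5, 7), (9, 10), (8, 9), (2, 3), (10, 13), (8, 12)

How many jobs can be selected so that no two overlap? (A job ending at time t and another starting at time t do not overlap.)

Greedy by earliest finish: after sorting by end time, pick each interval compatible with the last pick.
Sorted by end: (2,3)  (0,5)  (5,7)  (8,9)  (9,10)  (10,11)  (8,12)  (10,13)  (10,14)
take (2,3); take (5,7); take (8,9); take (9,10); take (10,11); skip (8,12); skip (10,14).
Selected 5 jobs.

5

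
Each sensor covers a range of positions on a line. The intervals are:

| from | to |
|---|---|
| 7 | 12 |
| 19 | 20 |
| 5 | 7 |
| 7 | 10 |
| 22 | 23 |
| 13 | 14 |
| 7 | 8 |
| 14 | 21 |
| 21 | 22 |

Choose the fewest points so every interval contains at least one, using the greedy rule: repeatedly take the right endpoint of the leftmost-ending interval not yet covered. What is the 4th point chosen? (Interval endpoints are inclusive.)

22

Process intervals by earliest right end; each time one isn't hit yet, stab at its right endpoint.
By right end: [5,7]  [7,8]  [7,10]  [7,12]  [13,14]  [19,20]  [14,21]  [21,22]  [22,23]
[5,7] uncovered → point at 7; [13,14] uncovered → point at 14; [19,20] uncovered → point at 20; [21,22] uncovered → point at 22.
Points: 7, 14, 20, 22 (4 total).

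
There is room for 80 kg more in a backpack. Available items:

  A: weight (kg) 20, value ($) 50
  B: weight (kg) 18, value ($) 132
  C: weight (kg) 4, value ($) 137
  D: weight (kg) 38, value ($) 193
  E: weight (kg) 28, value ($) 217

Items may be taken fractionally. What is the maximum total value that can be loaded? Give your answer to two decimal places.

638.37

Sort by value per unit weight and fill in that order.
Ratios (sorted): C 34.25, E 7.75, B 7.33, D 5.08, A 2.50
take C (4 @ 137); take E (28 @ 217); take B (18 @ 132); take 30/38 of D → 152.37. Capacity used 80/80.
Total value = 638.37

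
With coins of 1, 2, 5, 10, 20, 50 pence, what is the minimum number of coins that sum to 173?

173 − 3×50→23 − 1×20→3 − 1×2→1 − 1×1→0
Total coins = 3 + 1 + 1 + 1 = 6

6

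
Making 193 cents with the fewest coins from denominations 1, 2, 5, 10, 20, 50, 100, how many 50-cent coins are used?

193 − 1×100→93 − 1×50→43 − 2×20→3 − 1×2→1 − 1×1→0
Count of 50: 1

1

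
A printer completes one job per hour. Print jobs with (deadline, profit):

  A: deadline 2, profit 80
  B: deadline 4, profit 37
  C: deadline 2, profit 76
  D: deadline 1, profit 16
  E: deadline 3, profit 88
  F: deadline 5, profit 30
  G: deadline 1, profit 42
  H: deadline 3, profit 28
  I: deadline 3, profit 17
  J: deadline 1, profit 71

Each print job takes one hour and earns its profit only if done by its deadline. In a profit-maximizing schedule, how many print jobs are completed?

5

By profit: E(d3,88), A(d2,80), C(d2,76), J(d1,71), G(d1,42), B(d4,37), F(d5,30), H(d3,28), I(d3,17), D(d1,16)
E→slot 3; A→slot 2; C→slot 1; J skipped; G skipped; B→slot 4; F→slot 5; H skipped; I skipped; D skipped.
5 of 10 scheduled.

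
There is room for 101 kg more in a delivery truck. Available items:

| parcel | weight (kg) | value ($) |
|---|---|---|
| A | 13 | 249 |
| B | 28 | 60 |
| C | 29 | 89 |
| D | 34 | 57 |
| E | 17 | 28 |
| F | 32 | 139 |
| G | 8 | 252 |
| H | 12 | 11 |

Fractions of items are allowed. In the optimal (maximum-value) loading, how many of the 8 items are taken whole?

4

Order: G (252/8=31.50) > A (249/13=19.15) > F (139/32=4.34) > C (89/29=3.07) > B (60/28=2.14) > D (57/34=1.68) > E (28/17=1.65) > H (11/12=0.92)
Fill: take G (8 @ 252) → take A (13 @ 249) → take F (32 @ 139) → take C (29 @ 89) → take 19/28 of B → 40.71; 101/101 used.
4 item(s) taken whole; one partial (take 19/28 of B).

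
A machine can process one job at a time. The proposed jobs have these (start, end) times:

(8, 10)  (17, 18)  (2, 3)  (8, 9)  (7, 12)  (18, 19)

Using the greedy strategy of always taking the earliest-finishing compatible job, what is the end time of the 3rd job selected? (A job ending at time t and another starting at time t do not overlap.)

Sorted by end: (2,3)  (8,9)  (8,10)  (7,12)  (17,18)  (18,19)
take (2,3); take (8,9); skip (8,10); skip (7,12); take (17,18); take (18,19).
Selected: (2,3) (8,9) (17,18) (18,19)

18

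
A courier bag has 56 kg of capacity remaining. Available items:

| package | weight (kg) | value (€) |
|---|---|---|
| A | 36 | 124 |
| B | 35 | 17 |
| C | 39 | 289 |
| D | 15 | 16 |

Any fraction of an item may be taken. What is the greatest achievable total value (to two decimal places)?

347.56

Sort by value per unit weight and fill in that order.
Order: C (289/39=7.41) > A (124/36=3.44) > D (16/15=1.07) > B (17/35=0.49)
Fill: take C (39 @ 289) → take 17/36 of A → 58.56; 56/56 used.
Total value = 347.56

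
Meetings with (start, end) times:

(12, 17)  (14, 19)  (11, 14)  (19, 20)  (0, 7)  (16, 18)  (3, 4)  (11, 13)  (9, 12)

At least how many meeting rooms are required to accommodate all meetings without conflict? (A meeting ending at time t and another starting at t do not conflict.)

3

Events (time:±→running): 0:+→1 3:+→2 4:-→1 7:-→0 9:+→1 11:+→2 11:+→3 … peak 3.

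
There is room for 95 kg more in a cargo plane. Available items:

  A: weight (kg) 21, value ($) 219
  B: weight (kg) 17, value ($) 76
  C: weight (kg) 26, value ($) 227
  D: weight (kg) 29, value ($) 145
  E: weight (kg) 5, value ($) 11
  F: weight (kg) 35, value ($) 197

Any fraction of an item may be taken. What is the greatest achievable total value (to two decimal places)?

Sort by value per unit weight and fill in that order.
Ratios (sorted): A 10.43, C 8.73, F 5.63, D 5.00, B 4.47, E 2.20
take A (21 @ 219); take C (26 @ 227); take F (35 @ 197); take 13/29 of D → 65.00. Capacity used 95/95.
Total value = 708.00

708.00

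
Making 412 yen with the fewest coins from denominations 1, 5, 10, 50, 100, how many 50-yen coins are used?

Use the largest denomination that fits, subtract, and repeat.
412 − 4×100→12 − 1×10→2 − 2×1→0
Count of 50: 0

0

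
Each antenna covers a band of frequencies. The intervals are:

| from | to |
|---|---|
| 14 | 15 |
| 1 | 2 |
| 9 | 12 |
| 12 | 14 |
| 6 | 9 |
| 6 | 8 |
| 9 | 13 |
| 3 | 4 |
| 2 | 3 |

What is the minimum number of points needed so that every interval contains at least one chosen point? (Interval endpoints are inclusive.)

Sorted: [1,2] [2,3] [3,4] [6,8] [6,9] [9,12] [9,13] [12,14] [14,15]
{[1,2],[2,3]} hit by 2; {[3,4]} hit by 4; {[6,8],[6,9]} hit by 8; {[9,12],[9,13],[12,14]} hit by 12; {[14,15]} hit by 15.
Points: 2, 4, 8, 12, 15 (5 total).

5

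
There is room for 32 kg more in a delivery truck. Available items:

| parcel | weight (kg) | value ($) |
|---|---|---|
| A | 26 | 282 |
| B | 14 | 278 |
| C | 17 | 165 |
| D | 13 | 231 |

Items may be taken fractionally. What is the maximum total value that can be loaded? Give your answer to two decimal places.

563.23

Ratios (sorted): B 19.86, D 17.77, A 10.85, C 9.71
take B (14 @ 278); take D (13 @ 231); take 5/26 of A → 54.23. Capacity used 32/32.
Total value = 563.23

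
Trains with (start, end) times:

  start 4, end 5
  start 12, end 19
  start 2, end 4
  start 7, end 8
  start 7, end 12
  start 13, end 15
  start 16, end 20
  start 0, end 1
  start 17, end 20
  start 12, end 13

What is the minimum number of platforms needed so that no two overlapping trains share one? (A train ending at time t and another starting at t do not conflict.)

3

The answer is the maximum number of intervals overlapping at any instant.
Events (time:±→running): 0:+→1 1:-→0 2:+→1 4:-→0 4:+→1 5:-→0 7:+→1 7:+→2 8:-→1 12:-→0 12:+→1 12:+→2 13:-→1 13:+→2 15:-→1 16:+→2 17:+→3 … peak 3.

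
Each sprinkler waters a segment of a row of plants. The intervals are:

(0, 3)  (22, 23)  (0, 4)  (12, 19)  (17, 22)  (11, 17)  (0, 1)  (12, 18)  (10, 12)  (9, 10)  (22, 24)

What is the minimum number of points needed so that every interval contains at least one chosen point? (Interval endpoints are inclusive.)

4

Process intervals by earliest right end; each time one isn't hit yet, stab at its right endpoint.
Sorted: [0,1] [0,3] [0,4] [9,10] [10,12] [11,17] [12,18] [12,19] [17,22] [22,23] [22,24]
{[0,1],[0,3],[0,4]} hit by 1; {[9,10],[10,12]} hit by 10; {[11,17],[12,18],[12,19],[17,22]} hit by 17; {[22,23],[22,24]} hit by 23.
Points: 1, 10, 17, 23 (4 total).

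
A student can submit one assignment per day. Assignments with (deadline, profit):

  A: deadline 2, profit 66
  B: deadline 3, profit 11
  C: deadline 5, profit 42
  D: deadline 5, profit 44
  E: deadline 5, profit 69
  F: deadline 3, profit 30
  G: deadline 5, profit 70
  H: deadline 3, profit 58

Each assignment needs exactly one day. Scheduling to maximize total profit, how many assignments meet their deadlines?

5

Profit order: G=70 E=69 A=66 H=58 D=44 C=42 F=30 B=11
Assign: G→slot 5, E→slot 4, A→slot 2, H→slot 3, D→slot 1, C skipped, F skipped, B skipped.
Slots: [1:D] [2:A] [3:H] [4:E] [5:G]
5 of 8 scheduled.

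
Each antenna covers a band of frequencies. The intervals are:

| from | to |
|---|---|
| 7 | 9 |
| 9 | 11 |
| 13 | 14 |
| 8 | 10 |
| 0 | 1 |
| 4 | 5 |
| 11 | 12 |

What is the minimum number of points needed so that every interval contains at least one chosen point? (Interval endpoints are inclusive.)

Sorted: [0,1] [4,5] [7,9] [8,10] [9,11] [11,12] [13,14]
{[0,1]} hit by 1; {[4,5]} hit by 5; {[7,9],[8,10],[9,11]} hit by 9; {[11,12]} hit by 12; {[13,14]} hit by 14.
Points: 1, 5, 9, 12, 14 (5 total).

5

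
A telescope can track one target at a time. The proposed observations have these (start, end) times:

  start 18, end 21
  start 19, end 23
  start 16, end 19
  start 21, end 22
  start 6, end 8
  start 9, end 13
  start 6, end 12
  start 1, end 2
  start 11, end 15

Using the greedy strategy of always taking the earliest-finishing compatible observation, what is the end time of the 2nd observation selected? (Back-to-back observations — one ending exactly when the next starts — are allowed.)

8

Greedy by earliest finish: after sorting by end time, pick each interval compatible with the last pick.
Sorted by end: (1,2)  (6,8)  (6,12)  (9,13)  (11,15)  (16,19)  (18,21)  (21,22)  (19,23)
take (1,2); take (6,8); take (9,13); take (16,19); take (21,22); skip (19,23).
Selected: (1,2) (6,8) (9,13) (16,19) (21,22)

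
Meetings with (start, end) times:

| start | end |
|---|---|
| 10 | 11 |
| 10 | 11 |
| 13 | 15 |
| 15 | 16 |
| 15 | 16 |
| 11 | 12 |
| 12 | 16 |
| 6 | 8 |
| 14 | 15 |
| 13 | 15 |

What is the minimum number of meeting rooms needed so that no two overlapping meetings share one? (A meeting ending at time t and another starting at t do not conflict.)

4

The answer is the maximum number of intervals overlapping at any instant.
starts: [6, 10, 10, 11, 12, 13, 13, 14, 15, 15]
ends:   [8, 11, 11, 12, 15, 15, 15, 16, 16, 16]
s6→1 e8→0 s10→1 s10→2 e11→1 e11→0 s11→1 e12→0 s12→1 s13→2 s13→3 s14→4  — peak 4.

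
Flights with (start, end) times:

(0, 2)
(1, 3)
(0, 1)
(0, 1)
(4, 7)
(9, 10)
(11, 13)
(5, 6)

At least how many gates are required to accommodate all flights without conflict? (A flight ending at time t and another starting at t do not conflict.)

The answer is the maximum number of intervals overlapping at any instant.
Events (time:±→running): 0:+→1 0:+→2 0:+→3 … peak 3.

3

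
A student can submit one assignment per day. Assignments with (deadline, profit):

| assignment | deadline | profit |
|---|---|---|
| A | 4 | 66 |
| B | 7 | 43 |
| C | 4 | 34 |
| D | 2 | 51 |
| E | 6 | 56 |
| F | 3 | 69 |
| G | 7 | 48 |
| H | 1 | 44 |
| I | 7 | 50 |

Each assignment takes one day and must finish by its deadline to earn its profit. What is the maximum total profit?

384

Sort by profit descending; place each in the latest free slot ≤ its deadline.
Profit order: F=69 A=66 E=56 D=51 I=50 G=48 H=44 B=43 C=34
Assign: F→slot 3, A→slot 4, E→slot 6, D→slot 2, I→slot 7, G→slot 5, H→slot 1, B skipped, C skipped.
Slots: [1:H] [2:D] [3:F] [4:A] [5:G] [6:E] [7:I]
Profit = 44 + 51 + 69 + 66 + 48 + 56 + 50 = 384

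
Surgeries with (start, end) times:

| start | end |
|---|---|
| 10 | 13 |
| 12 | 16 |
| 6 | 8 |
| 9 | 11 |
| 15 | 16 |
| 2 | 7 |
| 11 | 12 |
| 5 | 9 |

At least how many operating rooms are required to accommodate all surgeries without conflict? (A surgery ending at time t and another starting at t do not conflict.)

starts: [2, 5, 6, 9, 10, 11, 12, 15]
ends:   [7, 8, 9, 11, 12, 13, 16, 16]
s2→1 s5→2 s6→3  — peak 3.

3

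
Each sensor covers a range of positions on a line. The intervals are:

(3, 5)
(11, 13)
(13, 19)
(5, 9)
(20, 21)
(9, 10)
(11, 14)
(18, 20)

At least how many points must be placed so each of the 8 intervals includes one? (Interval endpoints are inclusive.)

4

Sort by right endpoint; whenever an interval is uncovered, place a point at its right end.
By right end: [3,5]  [5,9]  [9,10]  [11,13]  [11,14]  [13,19]  [18,20]  [20,21]
[3,5] uncovered → point at 5; [9,10] uncovered → point at 10; [11,13] uncovered → point at 13; [18,20] uncovered → point at 20.
Points: 5, 10, 13, 20 (4 total).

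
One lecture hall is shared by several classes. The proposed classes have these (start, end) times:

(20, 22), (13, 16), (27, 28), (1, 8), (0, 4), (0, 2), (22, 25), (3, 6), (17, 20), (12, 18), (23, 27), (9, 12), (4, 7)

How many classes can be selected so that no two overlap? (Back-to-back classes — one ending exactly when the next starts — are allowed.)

8

Sorted by end: (0,2)  (0,4)  (3,6)  (4,7)  (1,8)  (9,12)  (13,16)  (12,18)  (17,20)  (20,22)  (22,25)  (23,27)  (27,28)
take (0,2); skip (0,4); take (3,6); take (9,12); take (13,16); skip (12,18); take (17,20); take (20,22); take (22,25); take (27,28).
Selected 8 classes.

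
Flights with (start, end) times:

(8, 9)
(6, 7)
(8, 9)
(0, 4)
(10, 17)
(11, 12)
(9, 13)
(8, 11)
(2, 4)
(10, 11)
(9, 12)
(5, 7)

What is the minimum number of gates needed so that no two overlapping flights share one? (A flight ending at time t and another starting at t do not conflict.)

Count concurrent intervals with a sweep; the peak is the room count.
Events (time:±→running): 0:+→1 2:+→2 4:-→1 4:-→0 5:+→1 6:+→2 7:-→1 7:-→0 8:+→1 8:+→2 8:+→3 9:-→2 9:-→1 9:+→2 9:+→3 10:+→4 10:+→5 … peak 5.

5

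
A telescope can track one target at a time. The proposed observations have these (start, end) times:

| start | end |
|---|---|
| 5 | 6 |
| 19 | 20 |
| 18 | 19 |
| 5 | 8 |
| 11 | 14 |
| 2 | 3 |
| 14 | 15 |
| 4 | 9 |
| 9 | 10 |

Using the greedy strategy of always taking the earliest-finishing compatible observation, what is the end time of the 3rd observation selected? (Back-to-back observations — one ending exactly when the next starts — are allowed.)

10

Sort by end time and greedily take each interval whose start is ≥ the last chosen end.
By end time: (2,3), (5,6), (5,8), (4,9), (9,10), (11,14), (14,15), (18,19), (19,20).
Pick (2,3); next start ≥ 3 → (5,6); next start ≥ 6 → (9,10); next start ≥ 10 → (11,14); next start ≥ 14 → (14,15); next start ≥ 15 → (18,19); next start ≥ 19 → (19,20).
Selected: (2,3) (5,6) (9,10) (11,14) (14,15) (18,19) (19,20)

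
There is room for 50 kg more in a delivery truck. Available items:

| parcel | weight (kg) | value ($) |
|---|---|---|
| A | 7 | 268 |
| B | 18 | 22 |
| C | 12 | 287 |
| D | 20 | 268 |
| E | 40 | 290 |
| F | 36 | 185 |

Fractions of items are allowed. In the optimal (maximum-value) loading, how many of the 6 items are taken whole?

3

Ratios (sorted): A 38.29, C 23.92, D 13.40, E 7.25, F 5.14, B 1.22
take A (7 @ 268); take C (12 @ 287); take D (20 @ 268); take 11/40 of E → 79.75. Capacity used 50/50.
3 item(s) taken whole; one partial (take 11/40 of E).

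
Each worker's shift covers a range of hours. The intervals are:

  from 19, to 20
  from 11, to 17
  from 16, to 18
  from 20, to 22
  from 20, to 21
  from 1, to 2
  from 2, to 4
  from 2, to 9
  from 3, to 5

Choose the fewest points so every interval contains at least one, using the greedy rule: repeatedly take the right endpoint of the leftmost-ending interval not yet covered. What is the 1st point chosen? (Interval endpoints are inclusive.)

Process intervals by earliest right end; each time one isn't hit yet, stab at its right endpoint.
By right end: [1,2]  [2,4]  [3,5]  [2,9]  [11,17]  [16,18]  [19,20]  [20,21]  [20,22]
[1,2] uncovered → point at 2; [3,5] uncovered → point at 5; [11,17] uncovered → point at 17; [19,20] uncovered → point at 20.
Points: 2, 5, 17, 20 (4 total).

2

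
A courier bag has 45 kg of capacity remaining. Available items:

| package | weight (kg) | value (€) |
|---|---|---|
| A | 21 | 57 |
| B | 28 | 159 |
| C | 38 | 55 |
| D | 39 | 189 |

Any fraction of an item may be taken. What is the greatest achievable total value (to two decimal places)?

241.38

Ratios (sorted): B 5.68, D 4.85, A 2.71, C 1.45
take B (28 @ 159); take 17/39 of D → 82.38. Capacity used 45/45.
Total value = 241.38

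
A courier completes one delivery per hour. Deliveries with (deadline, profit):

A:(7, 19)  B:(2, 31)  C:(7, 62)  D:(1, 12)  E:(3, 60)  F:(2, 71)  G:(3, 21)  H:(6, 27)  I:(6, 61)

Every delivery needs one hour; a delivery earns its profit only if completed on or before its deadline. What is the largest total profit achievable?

331

Take jobs in profit order; each goes to the latest open slot no later than its deadline.
By profit: F(d2,71), C(d7,62), I(d6,61), E(d3,60), B(d2,31), H(d6,27), G(d3,21), A(d7,19), D(d1,12)
F→slot 2; C→slot 7; I→slot 6; E→slot 3; B→slot 1; H→slot 5; G skipped; A→slot 4; D skipped.
Profit = 31 + 71 + 60 + 19 + 27 + 61 + 62 = 331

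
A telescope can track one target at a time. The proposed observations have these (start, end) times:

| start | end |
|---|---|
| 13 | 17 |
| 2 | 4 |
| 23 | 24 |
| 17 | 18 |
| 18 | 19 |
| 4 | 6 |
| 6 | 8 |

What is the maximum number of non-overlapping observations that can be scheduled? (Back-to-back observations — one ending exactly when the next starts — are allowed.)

7

Sort by end time and greedily take each interval whose start is ≥ the last chosen end.
By end time: (2,4), (4,6), (6,8), (13,17), (17,18), (18,19), (23,24).
Pick (2,4); next start ≥ 4 → (4,6); next start ≥ 6 → (6,8); next start ≥ 8 → (13,17); next start ≥ 17 → (17,18); next start ≥ 18 → (18,19); next start ≥ 19 → (23,24).
Selected 7 observations.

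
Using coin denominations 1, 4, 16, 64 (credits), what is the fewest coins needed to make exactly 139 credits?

7

Use the largest denomination that fits, subtract, and repeat.
139 = 2×64 + 2×4 + 3×1
Total coins = 2 + 2 + 3 = 7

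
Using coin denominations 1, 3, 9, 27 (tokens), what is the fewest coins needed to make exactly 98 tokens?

98 − 3×27→17 − 1×9→8 − 2×3→2 − 2×1→0
Total coins = 3 + 1 + 2 + 2 = 8

8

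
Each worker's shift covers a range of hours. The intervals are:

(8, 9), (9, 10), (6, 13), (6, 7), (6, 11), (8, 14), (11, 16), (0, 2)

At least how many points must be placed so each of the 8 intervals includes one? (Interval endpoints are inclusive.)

4

Sorted: [0,2] [6,7] [8,9] [9,10] [6,11] [6,13] [8,14] [11,16]
{[0,2]} hit by 2; {[6,7]} hit by 7; {[8,9],[9,10],[6,11],[6,13],[8,14]} hit by 9; {[11,16]} hit by 16.
Points: 2, 7, 9, 16 (4 total).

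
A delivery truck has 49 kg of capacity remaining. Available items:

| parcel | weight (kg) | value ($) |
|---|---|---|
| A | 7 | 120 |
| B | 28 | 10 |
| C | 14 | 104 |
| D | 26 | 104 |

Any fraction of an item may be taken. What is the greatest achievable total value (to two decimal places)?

Sort by value per unit weight and fill in that order.
Order: A (120/7=17.14) > C (104/14=7.43) > D (104/26=4.00) > B (10/28=0.36)
Fill: take A (7 @ 120) → take C (14 @ 104) → take D (26 @ 104) → take 2/28 of B → 0.71; 49/49 used.
Total value = 328.71

328.71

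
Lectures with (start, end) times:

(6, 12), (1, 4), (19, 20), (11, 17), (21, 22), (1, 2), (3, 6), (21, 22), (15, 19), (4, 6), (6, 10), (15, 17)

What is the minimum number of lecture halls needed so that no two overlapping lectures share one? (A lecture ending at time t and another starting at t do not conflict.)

Count concurrent intervals with a sweep; the peak is the room count.
Events (time:±→running): 1:+→1 1:+→2 2:-→1 3:+→2 4:-→1 4:+→2 6:-→1 6:-→0 6:+→1 6:+→2 10:-→1 11:+→2 12:-→1 15:+→2 15:+→3 … peak 3.

3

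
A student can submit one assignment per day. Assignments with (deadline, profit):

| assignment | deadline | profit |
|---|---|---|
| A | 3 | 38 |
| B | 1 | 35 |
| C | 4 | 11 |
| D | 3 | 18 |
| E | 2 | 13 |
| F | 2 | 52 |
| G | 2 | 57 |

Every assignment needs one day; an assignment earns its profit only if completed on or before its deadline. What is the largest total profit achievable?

158

Sort by profit descending; place each in the latest free slot ≤ its deadline.
Profit order: G=57 F=52 A=38 B=35 D=18 E=13 C=11
Assign: G→slot 2, F→slot 1, A→slot 3, B skipped, D skipped, E skipped, C→slot 4.
Slots: [1:F] [2:G] [3:A] [4:C]
Profit = 52 + 57 + 38 + 11 = 158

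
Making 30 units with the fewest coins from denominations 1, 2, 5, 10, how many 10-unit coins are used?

Use the largest denomination that fits, subtract, and repeat.
30 = 3×10
Count of 10: 3

3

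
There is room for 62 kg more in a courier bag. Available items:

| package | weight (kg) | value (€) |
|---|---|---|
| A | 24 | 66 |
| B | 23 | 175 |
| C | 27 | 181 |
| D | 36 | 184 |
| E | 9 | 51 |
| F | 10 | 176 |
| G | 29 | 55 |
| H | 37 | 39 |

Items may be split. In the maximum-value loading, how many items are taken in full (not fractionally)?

Greedy by value/weight ratio, highest first.
Order: F (176/10=17.60) > B (175/23=7.61) > C (181/27=6.70) > E (51/9=5.67) > D (184/36=5.11) > A (66/24=2.75) > G (55/29=1.90) > H (39/37=1.05)
Fill: take F (10 @ 176) → take B (23 @ 175) → take C (27 @ 181) → take 2/9 of E → 11.33; 62/62 used.
3 item(s) taken whole; one partial (take 2/9 of E).

3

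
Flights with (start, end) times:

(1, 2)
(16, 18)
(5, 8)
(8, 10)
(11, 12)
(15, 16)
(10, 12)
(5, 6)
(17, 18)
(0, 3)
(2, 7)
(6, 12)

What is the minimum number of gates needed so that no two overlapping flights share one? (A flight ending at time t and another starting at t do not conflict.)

Events (time:±→running): 0:+→1 1:+→2 2:-→1 2:+→2 3:-→1 5:+→2 5:+→3 … peak 3.

3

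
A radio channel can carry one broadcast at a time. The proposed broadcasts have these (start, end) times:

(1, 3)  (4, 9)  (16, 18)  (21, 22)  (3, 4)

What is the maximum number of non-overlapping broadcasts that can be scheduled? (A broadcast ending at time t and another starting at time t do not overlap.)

5

Sort by end time and greedily take each interval whose start is ≥ the last chosen end.
Sorted by end: (1,3)  (3,4)  (4,9)  (16,18)  (21,22)
take (1,3); take (3,4); take (4,9); take (16,18); take (21,22).
Selected 5 broadcasts.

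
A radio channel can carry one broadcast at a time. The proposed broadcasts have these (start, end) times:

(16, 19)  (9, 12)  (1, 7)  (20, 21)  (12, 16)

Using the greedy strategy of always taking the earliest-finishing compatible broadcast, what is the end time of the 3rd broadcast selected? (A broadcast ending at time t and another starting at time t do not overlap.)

16

Sort by end time and greedily take each interval whose start is ≥ the last chosen end.
By end time: (1,7), (9,12), (12,16), (16,19), (20,21).
Pick (1,7); next start ≥ 7 → (9,12); next start ≥ 12 → (12,16); next start ≥ 16 → (16,19); next start ≥ 19 → (20,21).
Selected: (1,7) (9,12) (12,16) (16,19) (20,21)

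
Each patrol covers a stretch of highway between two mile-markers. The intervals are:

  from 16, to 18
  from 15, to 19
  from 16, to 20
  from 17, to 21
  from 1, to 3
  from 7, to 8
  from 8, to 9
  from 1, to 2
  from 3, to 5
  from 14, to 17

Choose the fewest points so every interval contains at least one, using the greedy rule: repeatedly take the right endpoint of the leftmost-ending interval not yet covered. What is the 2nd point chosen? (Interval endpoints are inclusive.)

Process intervals by earliest right end; each time one isn't hit yet, stab at its right endpoint.
By right end: [1,2]  [1,3]  [3,5]  [7,8]  [8,9]  [14,17]  [16,18]  [15,19]  [16,20]  [17,21]
[1,2] uncovered → point at 2; [3,5] uncovered → point at 5; [7,8] uncovered → point at 8; [14,17] uncovered → point at 17.
Points: 2, 5, 8, 17 (4 total).

5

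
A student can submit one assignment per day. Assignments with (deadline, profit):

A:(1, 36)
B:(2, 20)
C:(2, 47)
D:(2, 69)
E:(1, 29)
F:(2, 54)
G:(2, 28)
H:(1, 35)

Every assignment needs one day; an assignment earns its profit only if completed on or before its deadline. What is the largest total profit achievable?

123

By profit: D(d2,69), F(d2,54), C(d2,47), A(d1,36), H(d1,35), E(d1,29), G(d2,28), B(d2,20)
D→slot 2; F→slot 1; C skipped; A skipped; H skipped; E skipped; G skipped; B skipped.
Profit = 54 + 69 = 123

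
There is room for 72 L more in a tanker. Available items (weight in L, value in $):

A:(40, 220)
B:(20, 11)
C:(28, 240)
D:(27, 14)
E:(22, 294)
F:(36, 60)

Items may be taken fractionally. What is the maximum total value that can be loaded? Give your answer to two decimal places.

655.00

Greedy by value/weight ratio, highest first.
Ratios (sorted): E 13.36, C 8.57, A 5.50, F 1.67, B 0.55, D 0.52
take E (22 @ 294); take C (28 @ 240); take 22/40 of A → 121.00. Capacity used 72/72.
Total value = 655.00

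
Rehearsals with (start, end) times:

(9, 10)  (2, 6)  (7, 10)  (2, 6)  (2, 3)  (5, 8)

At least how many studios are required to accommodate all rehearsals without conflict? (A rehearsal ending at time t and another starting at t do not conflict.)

3

The answer is the maximum number of intervals overlapping at any instant.
Events (time:±→running): 2:+→1 2:+→2 2:+→3 … peak 3.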